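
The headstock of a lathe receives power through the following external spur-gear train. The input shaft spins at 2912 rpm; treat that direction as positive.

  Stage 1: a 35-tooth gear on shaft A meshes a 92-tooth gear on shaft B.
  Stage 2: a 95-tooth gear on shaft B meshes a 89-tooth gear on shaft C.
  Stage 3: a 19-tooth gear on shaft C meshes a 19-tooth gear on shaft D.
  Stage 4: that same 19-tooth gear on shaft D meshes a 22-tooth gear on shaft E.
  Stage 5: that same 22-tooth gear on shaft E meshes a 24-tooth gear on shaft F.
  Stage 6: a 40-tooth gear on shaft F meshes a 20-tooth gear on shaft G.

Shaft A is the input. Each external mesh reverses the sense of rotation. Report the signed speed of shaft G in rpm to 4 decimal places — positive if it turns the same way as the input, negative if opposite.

+1872.3091 rpm (same as input, |ω| = 1872.3091 rpm)

Stage 1 [35T→92T]: ω = 2912.0000×35/92 = 1107.8261 rpm, dir flips to −; running = −1107.8261
Stage 2 [95T→89T]: ω = 1107.8261×95/89 = 1182.5110 rpm, dir flips to +; running = +1182.5110
Stage 3 [19T→19T]: ω = 1182.5110×19/19 = 1182.5110 rpm, dir flips to −; running = −1182.5110
Stage 4 [19T→22T]: ω = 1182.5110×19/22 = 1021.2595 rpm, dir flips to +; running = +1021.2595
Stage 5 [22T→24T]: ω = 1021.2595×22/24 = 936.1545 rpm, dir flips to −; running = −936.1545
Stage 6 [40T→20T]: ω = 936.1545×40/20 = 1872.3091 rpm, dir flips to +; running = +1872.3091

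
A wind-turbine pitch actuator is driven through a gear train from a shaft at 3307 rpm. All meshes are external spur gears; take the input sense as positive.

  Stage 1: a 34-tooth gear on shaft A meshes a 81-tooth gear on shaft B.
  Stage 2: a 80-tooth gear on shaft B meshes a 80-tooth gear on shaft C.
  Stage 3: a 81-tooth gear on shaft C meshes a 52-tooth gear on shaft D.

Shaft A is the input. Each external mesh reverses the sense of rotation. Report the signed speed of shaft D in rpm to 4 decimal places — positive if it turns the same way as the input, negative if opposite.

-2162.2692 rpm (opposite to input, |ω| = 2162.2692 rpm)

Stage 1 [34T→81T]: ω = 3307.0000×34/81 = 1388.1235 rpm, dir flips to −; running = −1388.1235
Stage 2 [80T→80T]: ω = 1388.1235×80/80 = 1388.1235 rpm, dir flips to +; running = +1388.1235
Stage 3 [81T→52T]: ω = 1388.1235×81/52 = 2162.2692 rpm, dir flips to −; running = −2162.2692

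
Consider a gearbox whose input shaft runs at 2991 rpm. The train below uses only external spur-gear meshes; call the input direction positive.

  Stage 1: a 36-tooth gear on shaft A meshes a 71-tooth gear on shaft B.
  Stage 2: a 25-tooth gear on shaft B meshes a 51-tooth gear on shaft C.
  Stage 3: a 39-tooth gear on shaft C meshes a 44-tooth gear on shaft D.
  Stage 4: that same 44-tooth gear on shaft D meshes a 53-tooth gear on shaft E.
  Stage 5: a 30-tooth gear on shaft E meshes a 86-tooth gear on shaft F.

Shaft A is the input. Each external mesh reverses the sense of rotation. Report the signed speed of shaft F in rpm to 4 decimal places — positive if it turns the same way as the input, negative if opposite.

-190.8279 rpm (opposite to input, |ω| = 190.8279 rpm)

Stage 1 [36T→71T]: ω = 2991.0000×36/71 = 1516.5634 rpm, dir flips to −; running = −1516.5634
Stage 2 [25T→51T]: ω = 1516.5634×25/51 = 743.4134 rpm, dir flips to +; running = +743.4134
Stage 3 [39T→44T]: ω = 743.4134×39/44 = 658.9346 rpm, dir flips to −; running = −658.9346
Stage 4 [44T→53T]: ω = 658.9346×44/53 = 547.0401 rpm, dir flips to +; running = +547.0401
Stage 5 [30T→86T]: ω = 547.0401×30/86 = 190.8279 rpm, dir flips to −; running = −190.8279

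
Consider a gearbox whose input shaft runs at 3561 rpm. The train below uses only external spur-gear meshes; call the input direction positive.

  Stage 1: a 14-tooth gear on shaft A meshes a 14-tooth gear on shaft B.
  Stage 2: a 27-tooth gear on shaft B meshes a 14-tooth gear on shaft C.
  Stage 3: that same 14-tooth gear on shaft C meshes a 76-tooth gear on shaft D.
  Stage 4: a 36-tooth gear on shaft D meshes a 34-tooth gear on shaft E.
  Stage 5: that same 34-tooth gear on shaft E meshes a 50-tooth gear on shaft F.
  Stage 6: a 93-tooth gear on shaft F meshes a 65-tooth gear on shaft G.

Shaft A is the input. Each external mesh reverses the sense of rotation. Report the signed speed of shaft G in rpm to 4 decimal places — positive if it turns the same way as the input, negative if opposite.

+1303.2395 rpm (same as input, |ω| = 1303.2395 rpm)

Stage 1 [14T→14T]: ω = 3561.0000×14/14 = 3561.0000 rpm, dir flips to −; running = −3561.0000
Stage 2 [27T→14T]: ω = 3561.0000×27/14 = 6867.6429 rpm, dir flips to +; running = +6867.6429
Stage 3 [14T→76T]: ω = 6867.6429×14/76 = 1265.0921 rpm, dir flips to −; running = −1265.0921
Stage 4 [36T→34T]: ω = 1265.0921×36/34 = 1339.5093 rpm, dir flips to +; running = +1339.5093
Stage 5 [34T→50T]: ω = 1339.5093×34/50 = 910.8663 rpm, dir flips to −; running = −910.8663
Stage 6 [93T→65T]: ω = 910.8663×93/65 = 1303.2395 rpm, dir flips to +; running = +1303.2395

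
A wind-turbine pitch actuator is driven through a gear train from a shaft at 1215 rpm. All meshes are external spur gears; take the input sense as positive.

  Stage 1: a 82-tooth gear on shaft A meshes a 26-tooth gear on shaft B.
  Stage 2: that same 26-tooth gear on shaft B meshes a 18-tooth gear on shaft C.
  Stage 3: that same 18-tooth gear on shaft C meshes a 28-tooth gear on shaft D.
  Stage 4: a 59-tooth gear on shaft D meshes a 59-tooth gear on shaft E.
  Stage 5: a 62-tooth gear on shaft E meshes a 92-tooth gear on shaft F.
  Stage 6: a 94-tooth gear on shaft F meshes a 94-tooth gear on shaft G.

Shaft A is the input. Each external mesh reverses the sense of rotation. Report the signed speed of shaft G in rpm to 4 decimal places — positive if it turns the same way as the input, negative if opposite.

+2397.9270 rpm (same as input, |ω| = 2397.9270 rpm)

Stage 1 [82T→26T]: ω = 1215.0000×82/26 = 3831.9231 rpm, dir flips to −; running = −3831.9231
Stage 2 [26T→18T]: ω = 3831.9231×26/18 = 5535.0000 rpm, dir flips to +; running = +5535.0000
Stage 3 [18T→28T]: ω = 5535.0000×18/28 = 3558.2143 rpm, dir flips to −; running = −3558.2143
Stage 4 [59T→59T]: ω = 3558.2143×59/59 = 3558.2143 rpm, dir flips to +; running = +3558.2143
Stage 5 [62T→92T]: ω = 3558.2143×62/92 = 2397.9270 rpm, dir flips to −; running = −2397.9270
Stage 6 [94T→94T]: ω = 2397.9270×94/94 = 2397.9270 rpm, dir flips to +; running = +2397.9270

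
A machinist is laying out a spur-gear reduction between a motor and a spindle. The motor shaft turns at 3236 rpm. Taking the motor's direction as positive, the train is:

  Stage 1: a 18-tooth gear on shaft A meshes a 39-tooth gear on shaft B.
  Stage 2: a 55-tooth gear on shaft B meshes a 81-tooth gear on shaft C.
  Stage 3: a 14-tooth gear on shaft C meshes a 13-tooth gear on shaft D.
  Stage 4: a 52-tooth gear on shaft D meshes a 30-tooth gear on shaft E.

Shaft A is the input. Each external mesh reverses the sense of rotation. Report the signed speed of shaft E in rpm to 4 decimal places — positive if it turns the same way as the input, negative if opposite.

Stage 1 [18T→39T]: ω = 3236.0000×18/39 = 1493.5385 rpm, dir flips to −; running = −1493.5385
Stage 2 [55T→81T]: ω = 1493.5385×55/81 = 1014.1311 rpm, dir flips to +; running = +1014.1311
Stage 3 [14T→13T]: ω = 1014.1311×14/13 = 1092.1411 rpm, dir flips to −; running = −1092.1411
Stage 4 [52T→30T]: ω = 1092.1411×52/30 = 1893.0446 rpm, dir flips to +; running = +1893.0446

+1893.0446 rpm (same as input, |ω| = 1893.0446 rpm)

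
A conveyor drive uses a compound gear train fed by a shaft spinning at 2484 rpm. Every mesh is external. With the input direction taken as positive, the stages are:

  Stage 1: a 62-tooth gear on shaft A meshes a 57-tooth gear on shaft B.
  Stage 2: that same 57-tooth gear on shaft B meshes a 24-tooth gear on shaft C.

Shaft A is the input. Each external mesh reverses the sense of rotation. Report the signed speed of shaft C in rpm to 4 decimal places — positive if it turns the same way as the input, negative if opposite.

Stage 1 [62T→57T]: ω = 2484.0000×62/57 = 2701.8947 rpm, dir flips to −; running = −2701.8947
Stage 2 [57T→24T]: ω = 2701.8947×57/24 = 6417.0000 rpm, dir flips to +; running = +6417.0000

+6417.0000 rpm (same as input, |ω| = 6417.0000 rpm)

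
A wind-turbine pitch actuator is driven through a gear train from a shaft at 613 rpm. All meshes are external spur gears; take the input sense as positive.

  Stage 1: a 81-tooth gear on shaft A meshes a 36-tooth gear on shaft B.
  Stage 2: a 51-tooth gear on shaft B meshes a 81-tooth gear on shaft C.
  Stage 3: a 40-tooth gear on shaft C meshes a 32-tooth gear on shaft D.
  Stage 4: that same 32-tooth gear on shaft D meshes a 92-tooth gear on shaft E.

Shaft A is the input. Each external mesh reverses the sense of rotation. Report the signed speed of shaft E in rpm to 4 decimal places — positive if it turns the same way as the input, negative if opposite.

+377.5725 rpm (same as input, |ω| = 377.5725 rpm)

Stage 1 [81T→36T]: ω = 613.0000×81/36 = 1379.2500 rpm, dir flips to −; running = −1379.2500
Stage 2 [51T→81T]: ω = 1379.2500×51/81 = 868.4167 rpm, dir flips to +; running = +868.4167
Stage 3 [40T→32T]: ω = 868.4167×40/32 = 1085.5208 rpm, dir flips to −; running = −1085.5208
Stage 4 [32T→92T]: ω = 1085.5208×32/92 = 377.5725 rpm, dir flips to +; running = +377.5725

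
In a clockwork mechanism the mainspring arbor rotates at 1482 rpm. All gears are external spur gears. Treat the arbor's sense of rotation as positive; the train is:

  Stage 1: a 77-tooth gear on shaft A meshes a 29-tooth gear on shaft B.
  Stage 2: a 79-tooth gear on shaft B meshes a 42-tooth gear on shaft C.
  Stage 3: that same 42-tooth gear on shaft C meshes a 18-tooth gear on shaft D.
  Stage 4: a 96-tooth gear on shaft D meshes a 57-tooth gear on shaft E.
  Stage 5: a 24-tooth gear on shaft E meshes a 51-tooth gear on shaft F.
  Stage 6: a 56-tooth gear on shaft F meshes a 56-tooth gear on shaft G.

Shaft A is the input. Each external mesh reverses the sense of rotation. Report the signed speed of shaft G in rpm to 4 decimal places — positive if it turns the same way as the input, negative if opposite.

Stage 1 [77T→29T]: ω = 1482.0000×77/29 = 3934.9655 rpm, dir flips to −; running = −3934.9655
Stage 2 [79T→42T]: ω = 3934.9655×79/42 = 7401.4828 rpm, dir flips to +; running = +7401.4828
Stage 3 [42T→18T]: ω = 7401.4828×42/18 = 17270.1264 rpm, dir flips to −; running = −17270.1264
Stage 4 [96T→57T]: ω = 17270.1264×96/57 = 29086.5287 rpm, dir flips to +; running = +29086.5287
Stage 5 [24T→51T]: ω = 29086.5287×24/51 = 13687.7782 rpm, dir flips to −; running = −13687.7782
Stage 6 [56T→56T]: ω = 13687.7782×56/56 = 13687.7782 rpm, dir flips to +; running = +13687.7782

+13687.7782 rpm (same as input, |ω| = 13687.7782 rpm)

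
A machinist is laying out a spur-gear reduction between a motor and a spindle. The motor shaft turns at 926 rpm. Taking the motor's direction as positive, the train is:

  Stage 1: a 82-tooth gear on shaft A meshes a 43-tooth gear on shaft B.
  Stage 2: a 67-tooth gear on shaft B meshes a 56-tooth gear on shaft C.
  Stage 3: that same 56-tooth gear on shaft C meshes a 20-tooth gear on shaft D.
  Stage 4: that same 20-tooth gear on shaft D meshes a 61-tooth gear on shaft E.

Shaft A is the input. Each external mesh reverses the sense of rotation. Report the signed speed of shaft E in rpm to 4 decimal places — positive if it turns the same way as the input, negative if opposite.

Stage 1 [82T→43T]: ω = 926.0000×82/43 = 1765.8605 rpm, dir flips to −; running = −1765.8605
Stage 2 [67T→56T]: ω = 1765.8605×67/56 = 2112.7259 rpm, dir flips to +; running = +2112.7259
Stage 3 [56T→20T]: ω = 2112.7259×56/20 = 5915.6326 rpm, dir flips to −; running = −5915.6326
Stage 4 [20T→61T]: ω = 5915.6326×20/61 = 1939.5517 rpm, dir flips to +; running = +1939.5517

+1939.5517 rpm (same as input, |ω| = 1939.5517 rpm)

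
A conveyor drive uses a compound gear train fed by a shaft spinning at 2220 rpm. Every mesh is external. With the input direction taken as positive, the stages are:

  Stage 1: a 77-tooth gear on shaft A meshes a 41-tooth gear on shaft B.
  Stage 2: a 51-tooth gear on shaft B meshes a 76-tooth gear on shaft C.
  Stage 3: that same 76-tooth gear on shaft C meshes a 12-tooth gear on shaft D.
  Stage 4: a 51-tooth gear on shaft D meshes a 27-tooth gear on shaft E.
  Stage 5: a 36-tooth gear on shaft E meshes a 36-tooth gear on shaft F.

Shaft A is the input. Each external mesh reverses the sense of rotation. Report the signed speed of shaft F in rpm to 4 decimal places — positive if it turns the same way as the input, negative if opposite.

-33469.9593 rpm (opposite to input, |ω| = 33469.9593 rpm)

Stage 1 [77T→41T]: ω = 2220.0000×77/41 = 4169.2683 rpm, dir flips to −; running = −4169.2683
Stage 2 [51T→76T]: ω = 4169.2683×51/76 = 2797.7985 rpm, dir flips to +; running = +2797.7985
Stage 3 [76T→12T]: ω = 2797.7985×76/12 = 17719.3902 rpm, dir flips to −; running = −17719.3902
Stage 4 [51T→27T]: ω = 17719.3902×51/27 = 33469.9593 rpm, dir flips to +; running = +33469.9593
Stage 5 [36T→36T]: ω = 33469.9593×36/36 = 33469.9593 rpm, dir flips to −; running = −33469.9593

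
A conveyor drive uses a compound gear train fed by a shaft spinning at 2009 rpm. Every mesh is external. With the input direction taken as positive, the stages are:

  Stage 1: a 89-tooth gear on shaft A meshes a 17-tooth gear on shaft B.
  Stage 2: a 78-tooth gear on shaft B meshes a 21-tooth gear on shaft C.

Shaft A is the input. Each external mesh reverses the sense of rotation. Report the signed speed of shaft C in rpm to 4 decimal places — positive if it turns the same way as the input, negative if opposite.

+39065.7647 rpm (same as input, |ω| = 39065.7647 rpm)

Stage 1 [89T→17T]: ω = 2009.0000×89/17 = 10517.7059 rpm, dir flips to −; running = −10517.7059
Stage 2 [78T→21T]: ω = 10517.7059×78/21 = 39065.7647 rpm, dir flips to +; running = +39065.7647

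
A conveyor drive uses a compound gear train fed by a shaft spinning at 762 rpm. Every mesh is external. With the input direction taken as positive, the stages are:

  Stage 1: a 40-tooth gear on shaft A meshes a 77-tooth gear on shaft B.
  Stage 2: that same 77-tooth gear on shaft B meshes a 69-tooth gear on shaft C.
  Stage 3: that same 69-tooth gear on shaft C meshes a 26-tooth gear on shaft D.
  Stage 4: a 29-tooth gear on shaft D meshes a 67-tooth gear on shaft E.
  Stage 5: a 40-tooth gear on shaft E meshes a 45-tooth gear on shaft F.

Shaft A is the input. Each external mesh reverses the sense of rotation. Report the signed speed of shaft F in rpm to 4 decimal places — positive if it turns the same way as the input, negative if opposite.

-451.0371 rpm (opposite to input, |ω| = 451.0371 rpm)

Stage 1 [40T→77T]: ω = 762.0000×40/77 = 395.8442 rpm, dir flips to −; running = −395.8442
Stage 2 [77T→69T]: ω = 395.8442×77/69 = 441.7391 rpm, dir flips to +; running = +441.7391
Stage 3 [69T→26T]: ω = 441.7391×69/26 = 1172.3077 rpm, dir flips to −; running = −1172.3077
Stage 4 [29T→67T]: ω = 1172.3077×29/67 = 507.4168 rpm, dir flips to +; running = +507.4168
Stage 5 [40T→45T]: ω = 507.4168×40/45 = 451.0371 rpm, dir flips to −; running = −451.0371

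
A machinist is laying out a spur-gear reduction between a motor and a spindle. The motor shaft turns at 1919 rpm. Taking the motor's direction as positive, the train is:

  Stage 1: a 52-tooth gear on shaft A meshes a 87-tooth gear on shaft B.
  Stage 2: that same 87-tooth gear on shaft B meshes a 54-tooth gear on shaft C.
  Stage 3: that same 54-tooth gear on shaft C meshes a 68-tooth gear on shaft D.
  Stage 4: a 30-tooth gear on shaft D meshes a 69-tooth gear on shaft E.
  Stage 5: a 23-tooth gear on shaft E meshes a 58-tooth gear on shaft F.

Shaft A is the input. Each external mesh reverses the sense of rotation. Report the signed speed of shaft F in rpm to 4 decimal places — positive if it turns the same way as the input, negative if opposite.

Stage 1 [52T→87T]: ω = 1919.0000×52/87 = 1146.9885 rpm, dir flips to −; running = −1146.9885
Stage 2 [87T→54T]: ω = 1146.9885×87/54 = 1847.9259 rpm, dir flips to +; running = +1847.9259
Stage 3 [54T→68T]: ω = 1847.9259×54/68 = 1467.4706 rpm, dir flips to −; running = −1467.4706
Stage 4 [30T→69T]: ω = 1467.4706×30/69 = 638.0307 rpm, dir flips to +; running = +638.0307
Stage 5 [23T→58T]: ω = 638.0307×23/58 = 253.0122 rpm, dir flips to −; running = −253.0122

-253.0122 rpm (opposite to input, |ω| = 253.0122 rpm)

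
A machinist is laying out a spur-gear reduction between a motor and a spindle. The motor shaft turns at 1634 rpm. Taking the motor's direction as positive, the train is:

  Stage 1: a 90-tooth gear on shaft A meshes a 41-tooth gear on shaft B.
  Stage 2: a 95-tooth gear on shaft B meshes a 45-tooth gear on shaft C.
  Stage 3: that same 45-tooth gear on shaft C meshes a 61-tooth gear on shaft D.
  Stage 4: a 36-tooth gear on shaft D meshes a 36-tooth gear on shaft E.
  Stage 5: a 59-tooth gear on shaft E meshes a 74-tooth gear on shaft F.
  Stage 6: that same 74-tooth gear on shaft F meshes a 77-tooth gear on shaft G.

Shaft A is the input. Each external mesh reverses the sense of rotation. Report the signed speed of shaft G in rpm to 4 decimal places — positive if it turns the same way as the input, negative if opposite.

+4280.2167 rpm (same as input, |ω| = 4280.2167 rpm)

Stage 1 [90T→41T]: ω = 1634.0000×90/41 = 3586.8293 rpm, dir flips to −; running = −3586.8293
Stage 2 [95T→45T]: ω = 3586.8293×95/45 = 7572.1951 rpm, dir flips to +; running = +7572.1951
Stage 3 [45T→61T]: ω = 7572.1951×45/61 = 5586.0456 rpm, dir flips to −; running = −5586.0456
Stage 4 [36T→36T]: ω = 5586.0456×36/36 = 5586.0456 rpm, dir flips to +; running = +5586.0456
Stage 5 [59T→74T]: ω = 5586.0456×59/74 = 4453.7390 rpm, dir flips to −; running = −4453.7390
Stage 6 [74T→77T]: ω = 4453.7390×74/77 = 4280.2167 rpm, dir flips to +; running = +4280.2167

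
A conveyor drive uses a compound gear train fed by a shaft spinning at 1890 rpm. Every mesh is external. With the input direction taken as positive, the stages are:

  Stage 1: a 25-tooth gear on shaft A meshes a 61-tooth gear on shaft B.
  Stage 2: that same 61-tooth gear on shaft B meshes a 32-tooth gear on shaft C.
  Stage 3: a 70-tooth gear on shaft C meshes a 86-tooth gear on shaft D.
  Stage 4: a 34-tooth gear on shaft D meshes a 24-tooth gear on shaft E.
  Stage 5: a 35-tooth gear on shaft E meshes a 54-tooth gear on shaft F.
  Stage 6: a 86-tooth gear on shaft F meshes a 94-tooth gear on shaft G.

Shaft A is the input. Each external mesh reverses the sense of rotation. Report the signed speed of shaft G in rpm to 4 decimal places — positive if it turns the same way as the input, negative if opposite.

Stage 1 [25T→61T]: ω = 1890.0000×25/61 = 774.5902 rpm, dir flips to −; running = −774.5902
Stage 2 [61T→32T]: ω = 774.5902×61/32 = 1476.5625 rpm, dir flips to +; running = +1476.5625
Stage 3 [70T→86T]: ω = 1476.5625×70/86 = 1201.8532 rpm, dir flips to −; running = −1201.8532
Stage 4 [34T→24T]: ω = 1201.8532×34/24 = 1702.6254 rpm, dir flips to +; running = +1702.6254
Stage 5 [35T→54T]: ω = 1702.6254×35/54 = 1103.5535 rpm, dir flips to −; running = −1103.5535
Stage 6 [86T→94T]: ω = 1103.5535×86/94 = 1009.6340 rpm, dir flips to +; running = +1009.6340

+1009.6340 rpm (same as input, |ω| = 1009.6340 rpm)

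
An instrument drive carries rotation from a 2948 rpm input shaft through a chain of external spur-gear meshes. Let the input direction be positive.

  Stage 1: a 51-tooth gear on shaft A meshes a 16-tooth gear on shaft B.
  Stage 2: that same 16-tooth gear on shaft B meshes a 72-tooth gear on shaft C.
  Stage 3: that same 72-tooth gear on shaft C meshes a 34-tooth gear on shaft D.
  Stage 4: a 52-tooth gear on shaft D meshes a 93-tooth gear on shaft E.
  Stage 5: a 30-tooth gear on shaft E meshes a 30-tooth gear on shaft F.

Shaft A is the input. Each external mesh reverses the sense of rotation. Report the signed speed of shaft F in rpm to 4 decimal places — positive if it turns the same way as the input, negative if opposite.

-2472.5161 rpm (opposite to input, |ω| = 2472.5161 rpm)

Stage 1 [51T→16T]: ω = 2948.0000×51/16 = 9396.7500 rpm, dir flips to −; running = −9396.7500
Stage 2 [16T→72T]: ω = 9396.7500×16/72 = 2088.1667 rpm, dir flips to +; running = +2088.1667
Stage 3 [72T→34T]: ω = 2088.1667×72/34 = 4422.0000 rpm, dir flips to −; running = −4422.0000
Stage 4 [52T→93T]: ω = 4422.0000×52/93 = 2472.5161 rpm, dir flips to +; running = +2472.5161
Stage 5 [30T→30T]: ω = 2472.5161×30/30 = 2472.5161 rpm, dir flips to −; running = −2472.5161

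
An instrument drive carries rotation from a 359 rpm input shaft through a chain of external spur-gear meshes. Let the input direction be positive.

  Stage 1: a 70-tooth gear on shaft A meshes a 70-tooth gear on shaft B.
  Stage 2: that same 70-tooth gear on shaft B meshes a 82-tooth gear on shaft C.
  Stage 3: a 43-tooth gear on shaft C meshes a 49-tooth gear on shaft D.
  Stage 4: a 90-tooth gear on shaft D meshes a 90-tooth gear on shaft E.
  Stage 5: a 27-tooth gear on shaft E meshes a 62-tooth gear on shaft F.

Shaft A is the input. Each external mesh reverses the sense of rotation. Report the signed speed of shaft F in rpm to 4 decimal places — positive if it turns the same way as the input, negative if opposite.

Stage 1 [70T→70T]: ω = 359.0000×70/70 = 359.0000 rpm, dir flips to −; running = −359.0000
Stage 2 [70T→82T]: ω = 359.0000×70/82 = 306.4634 rpm, dir flips to +; running = +306.4634
Stage 3 [43T→49T]: ω = 306.4634×43/49 = 268.9373 rpm, dir flips to −; running = −268.9373
Stage 4 [90T→90T]: ω = 268.9373×90/90 = 268.9373 rpm, dir flips to +; running = +268.9373
Stage 5 [27T→62T]: ω = 268.9373×27/62 = 117.1178 rpm, dir flips to −; running = −117.1178

-117.1178 rpm (opposite to input, |ω| = 117.1178 rpm)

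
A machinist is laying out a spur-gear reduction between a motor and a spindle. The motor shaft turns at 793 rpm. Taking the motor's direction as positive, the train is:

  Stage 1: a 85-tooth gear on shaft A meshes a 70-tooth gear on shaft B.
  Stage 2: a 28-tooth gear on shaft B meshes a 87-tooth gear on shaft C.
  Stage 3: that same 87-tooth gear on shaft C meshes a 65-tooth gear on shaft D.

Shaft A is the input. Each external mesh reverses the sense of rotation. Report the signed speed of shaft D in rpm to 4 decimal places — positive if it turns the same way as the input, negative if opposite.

-414.8000 rpm (opposite to input, |ω| = 414.8000 rpm)

Stage 1 [85T→70T]: ω = 793.0000×85/70 = 962.9286 rpm, dir flips to −; running = −962.9286
Stage 2 [28T→87T]: ω = 962.9286×28/87 = 309.9080 rpm, dir flips to +; running = +309.9080
Stage 3 [87T→65T]: ω = 309.9080×87/65 = 414.8000 rpm, dir flips to −; running = −414.8000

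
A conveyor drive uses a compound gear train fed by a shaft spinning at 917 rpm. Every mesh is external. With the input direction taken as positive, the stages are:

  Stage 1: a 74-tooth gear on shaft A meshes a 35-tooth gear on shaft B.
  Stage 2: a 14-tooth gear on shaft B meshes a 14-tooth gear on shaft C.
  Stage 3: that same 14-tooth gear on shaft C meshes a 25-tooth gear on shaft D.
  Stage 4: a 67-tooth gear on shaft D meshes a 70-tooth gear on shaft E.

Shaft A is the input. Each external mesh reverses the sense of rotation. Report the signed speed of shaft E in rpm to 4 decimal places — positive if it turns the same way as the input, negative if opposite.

+1039.1968 rpm (same as input, |ω| = 1039.1968 rpm)

Stage 1 [74T→35T]: ω = 917.0000×74/35 = 1938.8000 rpm, dir flips to −; running = −1938.8000
Stage 2 [14T→14T]: ω = 1938.8000×14/14 = 1938.8000 rpm, dir flips to +; running = +1938.8000
Stage 3 [14T→25T]: ω = 1938.8000×14/25 = 1085.7280 rpm, dir flips to −; running = −1085.7280
Stage 4 [67T→70T]: ω = 1085.7280×67/70 = 1039.1968 rpm, dir flips to +; running = +1039.1968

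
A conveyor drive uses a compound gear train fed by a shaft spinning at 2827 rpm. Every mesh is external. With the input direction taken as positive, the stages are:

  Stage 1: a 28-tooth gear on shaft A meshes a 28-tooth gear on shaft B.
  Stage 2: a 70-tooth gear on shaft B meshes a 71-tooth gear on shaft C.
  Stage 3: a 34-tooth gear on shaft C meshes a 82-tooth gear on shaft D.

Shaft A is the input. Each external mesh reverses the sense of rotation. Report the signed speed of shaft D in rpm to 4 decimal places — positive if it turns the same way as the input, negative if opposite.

-1155.6613 rpm (opposite to input, |ω| = 1155.6613 rpm)

Stage 1 [28T→28T]: ω = 2827.0000×28/28 = 2827.0000 rpm, dir flips to −; running = −2827.0000
Stage 2 [70T→71T]: ω = 2827.0000×70/71 = 2787.1831 rpm, dir flips to +; running = +2787.1831
Stage 3 [34T→82T]: ω = 2787.1831×34/82 = 1155.6613 rpm, dir flips to −; running = −1155.6613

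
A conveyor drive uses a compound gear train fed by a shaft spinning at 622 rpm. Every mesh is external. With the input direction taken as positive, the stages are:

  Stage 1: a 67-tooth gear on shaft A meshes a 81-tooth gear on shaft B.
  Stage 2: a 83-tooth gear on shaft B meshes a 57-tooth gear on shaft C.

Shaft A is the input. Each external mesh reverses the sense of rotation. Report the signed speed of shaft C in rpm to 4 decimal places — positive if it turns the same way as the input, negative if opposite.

Stage 1 [67T→81T]: ω = 622.0000×67/81 = 514.4938 rpm, dir flips to −; running = −514.4938
Stage 2 [83T→57T]: ω = 514.4938×83/57 = 749.1752 rpm, dir flips to +; running = +749.1752

+749.1752 rpm (same as input, |ω| = 749.1752 rpm)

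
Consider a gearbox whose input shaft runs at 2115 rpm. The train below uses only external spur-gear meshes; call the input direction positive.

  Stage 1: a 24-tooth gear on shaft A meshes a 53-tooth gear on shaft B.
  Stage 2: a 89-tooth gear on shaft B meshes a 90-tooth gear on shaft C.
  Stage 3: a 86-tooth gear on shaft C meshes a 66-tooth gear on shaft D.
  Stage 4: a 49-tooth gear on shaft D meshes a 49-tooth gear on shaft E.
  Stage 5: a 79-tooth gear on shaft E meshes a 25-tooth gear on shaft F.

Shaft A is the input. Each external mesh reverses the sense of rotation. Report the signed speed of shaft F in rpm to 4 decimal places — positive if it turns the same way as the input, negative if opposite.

Stage 1 [24T→53T]: ω = 2115.0000×24/53 = 957.7358 rpm, dir flips to −; running = −957.7358
Stage 2 [89T→90T]: ω = 957.7358×89/90 = 947.0943 rpm, dir flips to +; running = +947.0943
Stage 3 [86T→66T]: ω = 947.0943×86/66 = 1234.0926 rpm, dir flips to −; running = −1234.0926
Stage 4 [49T→49T]: ω = 1234.0926×49/49 = 1234.0926 rpm, dir flips to +; running = +1234.0926
Stage 5 [79T→25T]: ω = 1234.0926×79/25 = 3899.7327 rpm, dir flips to −; running = −3899.7327

-3899.7327 rpm (opposite to input, |ω| = 3899.7327 rpm)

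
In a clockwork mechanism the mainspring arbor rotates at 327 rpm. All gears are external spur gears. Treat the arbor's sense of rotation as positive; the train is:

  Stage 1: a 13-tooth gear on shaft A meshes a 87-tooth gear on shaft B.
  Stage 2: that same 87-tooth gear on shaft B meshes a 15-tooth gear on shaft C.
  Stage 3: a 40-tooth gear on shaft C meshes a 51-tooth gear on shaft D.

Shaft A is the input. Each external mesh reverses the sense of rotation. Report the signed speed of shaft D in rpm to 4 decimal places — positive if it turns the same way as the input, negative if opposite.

Stage 1 [13T→87T]: ω = 327.0000×13/87 = 48.8621 rpm, dir flips to −; running = −48.8621
Stage 2 [87T→15T]: ω = 48.8621×87/15 = 283.4000 rpm, dir flips to +; running = +283.4000
Stage 3 [40T→51T]: ω = 283.4000×40/51 = 222.2745 rpm, dir flips to −; running = −222.2745

-222.2745 rpm (opposite to input, |ω| = 222.2745 rpm)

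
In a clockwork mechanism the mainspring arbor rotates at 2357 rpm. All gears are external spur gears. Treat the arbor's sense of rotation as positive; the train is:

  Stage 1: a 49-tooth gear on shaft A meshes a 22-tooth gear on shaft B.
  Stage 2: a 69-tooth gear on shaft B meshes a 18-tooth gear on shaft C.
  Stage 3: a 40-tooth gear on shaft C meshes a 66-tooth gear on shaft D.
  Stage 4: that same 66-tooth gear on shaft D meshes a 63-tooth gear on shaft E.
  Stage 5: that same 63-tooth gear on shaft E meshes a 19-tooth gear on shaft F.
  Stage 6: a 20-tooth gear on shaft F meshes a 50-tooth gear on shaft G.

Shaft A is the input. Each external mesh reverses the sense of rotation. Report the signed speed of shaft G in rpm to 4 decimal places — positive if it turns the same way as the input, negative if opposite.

Stage 1 [49T→22T]: ω = 2357.0000×49/22 = 5249.6818 rpm, dir flips to −; running = −5249.6818
Stage 2 [69T→18T]: ω = 5249.6818×69/18 = 20123.7803 rpm, dir flips to +; running = +20123.7803
Stage 3 [40T→66T]: ω = 20123.7803×40/66 = 12196.2305 rpm, dir flips to −; running = −12196.2305
Stage 4 [66T→63T]: ω = 12196.2305×66/63 = 12777.0034 rpm, dir flips to +; running = +12777.0034
Stage 5 [63T→19T]: ω = 12777.0034×63/19 = 42365.8533 rpm, dir flips to −; running = −42365.8533
Stage 6 [20T→50T]: ω = 42365.8533×20/50 = 16946.3413 rpm, dir flips to +; running = +16946.3413

+16946.3413 rpm (same as input, |ω| = 16946.3413 rpm)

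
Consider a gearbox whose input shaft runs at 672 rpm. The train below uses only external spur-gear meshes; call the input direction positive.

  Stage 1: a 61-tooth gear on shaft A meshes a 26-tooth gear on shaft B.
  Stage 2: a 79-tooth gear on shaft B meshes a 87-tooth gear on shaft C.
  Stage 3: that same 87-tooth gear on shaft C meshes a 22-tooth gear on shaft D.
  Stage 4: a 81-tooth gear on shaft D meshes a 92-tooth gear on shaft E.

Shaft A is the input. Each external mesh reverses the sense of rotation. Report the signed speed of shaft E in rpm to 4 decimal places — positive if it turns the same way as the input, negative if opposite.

Stage 1 [61T→26T]: ω = 672.0000×61/26 = 1576.6154 rpm, dir flips to −; running = −1576.6154
Stage 2 [79T→87T]: ω = 1576.6154×79/87 = 1431.6393 rpm, dir flips to +; running = +1431.6393
Stage 3 [87T→22T]: ω = 1431.6393×87/22 = 5661.4825 rpm, dir flips to −; running = −5661.4825
Stage 4 [81T→92T]: ω = 5661.4825×81/92 = 4984.5661 rpm, dir flips to +; running = +4984.5661

+4984.5661 rpm (same as input, |ω| = 4984.5661 rpm)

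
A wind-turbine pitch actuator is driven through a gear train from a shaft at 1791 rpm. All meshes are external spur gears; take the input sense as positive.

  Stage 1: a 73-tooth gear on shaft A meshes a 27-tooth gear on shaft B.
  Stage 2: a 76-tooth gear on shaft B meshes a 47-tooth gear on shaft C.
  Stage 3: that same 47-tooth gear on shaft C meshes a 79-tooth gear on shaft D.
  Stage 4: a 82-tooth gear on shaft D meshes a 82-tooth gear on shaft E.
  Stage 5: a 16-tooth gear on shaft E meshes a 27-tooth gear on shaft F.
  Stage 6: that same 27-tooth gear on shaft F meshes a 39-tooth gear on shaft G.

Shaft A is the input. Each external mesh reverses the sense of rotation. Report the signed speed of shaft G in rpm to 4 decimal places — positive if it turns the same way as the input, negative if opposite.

+1911.1578 rpm (same as input, |ω| = 1911.1578 rpm)

Stage 1 [73T→27T]: ω = 1791.0000×73/27 = 4842.3333 rpm, dir flips to −; running = −4842.3333
Stage 2 [76T→47T]: ω = 4842.3333×76/47 = 7830.1560 rpm, dir flips to +; running = +7830.1560
Stage 3 [47T→79T]: ω = 7830.1560×47/79 = 4658.4473 rpm, dir flips to −; running = −4658.4473
Stage 4 [82T→82T]: ω = 4658.4473×82/82 = 4658.4473 rpm, dir flips to +; running = +4658.4473
Stage 5 [16T→27T]: ω = 4658.4473×16/27 = 2760.5613 rpm, dir flips to −; running = −2760.5613
Stage 6 [27T→39T]: ω = 2760.5613×27/39 = 1911.1578 rpm, dir flips to +; running = +1911.1578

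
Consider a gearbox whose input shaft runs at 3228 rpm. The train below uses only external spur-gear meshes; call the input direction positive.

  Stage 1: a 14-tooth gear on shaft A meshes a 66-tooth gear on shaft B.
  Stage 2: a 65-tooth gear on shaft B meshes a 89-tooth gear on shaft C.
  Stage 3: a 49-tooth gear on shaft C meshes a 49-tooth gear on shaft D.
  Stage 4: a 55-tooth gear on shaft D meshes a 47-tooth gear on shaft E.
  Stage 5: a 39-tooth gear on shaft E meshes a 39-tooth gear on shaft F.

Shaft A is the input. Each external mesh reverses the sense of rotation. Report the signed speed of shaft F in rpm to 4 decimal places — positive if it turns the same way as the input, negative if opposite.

-585.2020 rpm (opposite to input, |ω| = 585.2020 rpm)

Stage 1 [14T→66T]: ω = 3228.0000×14/66 = 684.7273 rpm, dir flips to −; running = −684.7273
Stage 2 [65T→89T]: ω = 684.7273×65/89 = 500.0817 rpm, dir flips to +; running = +500.0817
Stage 3 [49T→49T]: ω = 500.0817×49/49 = 500.0817 rpm, dir flips to −; running = −500.0817
Stage 4 [55T→47T]: ω = 500.0817×55/47 = 585.2020 rpm, dir flips to +; running = +585.2020
Stage 5 [39T→39T]: ω = 585.2020×39/39 = 585.2020 rpm, dir flips to −; running = −585.2020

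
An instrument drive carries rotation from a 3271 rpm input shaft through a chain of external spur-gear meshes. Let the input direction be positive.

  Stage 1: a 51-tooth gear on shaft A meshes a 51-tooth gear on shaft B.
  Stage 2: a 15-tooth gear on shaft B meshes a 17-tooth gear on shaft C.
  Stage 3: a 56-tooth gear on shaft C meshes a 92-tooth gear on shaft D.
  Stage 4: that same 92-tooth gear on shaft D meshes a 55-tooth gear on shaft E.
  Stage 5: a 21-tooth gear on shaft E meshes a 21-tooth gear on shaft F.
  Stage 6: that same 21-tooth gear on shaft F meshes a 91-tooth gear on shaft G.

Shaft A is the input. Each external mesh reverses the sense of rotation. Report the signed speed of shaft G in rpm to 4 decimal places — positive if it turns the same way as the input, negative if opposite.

Stage 1 [51T→51T]: ω = 3271.0000×51/51 = 3271.0000 rpm, dir flips to −; running = −3271.0000
Stage 2 [15T→17T]: ω = 3271.0000×15/17 = 2886.1765 rpm, dir flips to +; running = +2886.1765
Stage 3 [56T→92T]: ω = 2886.1765×56/92 = 1756.8031 rpm, dir flips to −; running = −1756.8031
Stage 4 [92T→55T]: ω = 1756.8031×92/55 = 2938.6524 rpm, dir flips to +; running = +2938.6524
Stage 5 [21T→21T]: ω = 2938.6524×21/21 = 2938.6524 rpm, dir flips to −; running = −2938.6524
Stage 6 [21T→91T]: ω = 2938.6524×21/91 = 678.1506 rpm, dir flips to +; running = +678.1506

+678.1506 rpm (same as input, |ω| = 678.1506 rpm)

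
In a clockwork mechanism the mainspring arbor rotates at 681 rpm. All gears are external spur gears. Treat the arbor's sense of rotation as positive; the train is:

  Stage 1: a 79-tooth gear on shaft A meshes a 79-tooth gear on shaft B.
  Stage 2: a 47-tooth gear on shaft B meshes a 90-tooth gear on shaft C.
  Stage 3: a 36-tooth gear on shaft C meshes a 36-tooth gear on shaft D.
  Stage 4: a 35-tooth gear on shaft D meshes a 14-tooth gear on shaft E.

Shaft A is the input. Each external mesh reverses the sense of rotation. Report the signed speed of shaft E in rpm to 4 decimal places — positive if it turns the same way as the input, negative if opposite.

+889.0833 rpm (same as input, |ω| = 889.0833 rpm)

Stage 1 [79T→79T]: ω = 681.0000×79/79 = 681.0000 rpm, dir flips to −; running = −681.0000
Stage 2 [47T→90T]: ω = 681.0000×47/90 = 355.6333 rpm, dir flips to +; running = +355.6333
Stage 3 [36T→36T]: ω = 355.6333×36/36 = 355.6333 rpm, dir flips to −; running = −355.6333
Stage 4 [35T→14T]: ω = 355.6333×35/14 = 889.0833 rpm, dir flips to +; running = +889.0833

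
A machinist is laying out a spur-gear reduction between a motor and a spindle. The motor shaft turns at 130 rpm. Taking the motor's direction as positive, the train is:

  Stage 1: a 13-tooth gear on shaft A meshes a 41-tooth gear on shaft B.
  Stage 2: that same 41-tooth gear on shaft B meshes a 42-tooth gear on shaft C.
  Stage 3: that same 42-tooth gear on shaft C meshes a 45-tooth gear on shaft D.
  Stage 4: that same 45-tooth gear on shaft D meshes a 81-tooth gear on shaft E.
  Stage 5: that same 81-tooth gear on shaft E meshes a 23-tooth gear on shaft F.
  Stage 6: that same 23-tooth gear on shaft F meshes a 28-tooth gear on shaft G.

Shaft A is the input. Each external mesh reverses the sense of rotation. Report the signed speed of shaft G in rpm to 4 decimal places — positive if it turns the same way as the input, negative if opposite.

Stage 1 [13T→41T]: ω = 130.0000×13/41 = 41.2195 rpm, dir flips to −; running = −41.2195
Stage 2 [41T→42T]: ω = 41.2195×41/42 = 40.2381 rpm, dir flips to +; running = +40.2381
Stage 3 [42T→45T]: ω = 40.2381×42/45 = 37.5556 rpm, dir flips to −; running = −37.5556
Stage 4 [45T→81T]: ω = 37.5556×45/81 = 20.8642 rpm, dir flips to +; running = +20.8642
Stage 5 [81T→23T]: ω = 20.8642×81/23 = 73.4783 rpm, dir flips to −; running = −73.4783
Stage 6 [23T→28T]: ω = 73.4783×23/28 = 60.3571 rpm, dir flips to +; running = +60.3571

+60.3571 rpm (same as input, |ω| = 60.3571 rpm)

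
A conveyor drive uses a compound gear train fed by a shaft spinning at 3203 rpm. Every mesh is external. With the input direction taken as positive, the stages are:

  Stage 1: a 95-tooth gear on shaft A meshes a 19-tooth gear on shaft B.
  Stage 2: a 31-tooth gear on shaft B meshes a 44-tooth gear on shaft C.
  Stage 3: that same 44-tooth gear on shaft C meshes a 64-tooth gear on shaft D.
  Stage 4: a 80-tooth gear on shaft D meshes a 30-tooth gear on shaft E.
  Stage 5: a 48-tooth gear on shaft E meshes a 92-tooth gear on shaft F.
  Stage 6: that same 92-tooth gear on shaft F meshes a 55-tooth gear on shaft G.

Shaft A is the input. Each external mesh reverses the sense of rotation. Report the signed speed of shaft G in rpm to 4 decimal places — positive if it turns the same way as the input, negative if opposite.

Stage 1 [95T→19T]: ω = 3203.0000×95/19 = 16015.0000 rpm, dir flips to −; running = −16015.0000
Stage 2 [31T→44T]: ω = 16015.0000×31/44 = 11283.2955 rpm, dir flips to +; running = +11283.2955
Stage 3 [44T→64T]: ω = 11283.2955×44/64 = 7757.2656 rpm, dir flips to −; running = −7757.2656
Stage 4 [80T→30T]: ω = 7757.2656×80/30 = 20686.0417 rpm, dir flips to +; running = +20686.0417
Stage 5 [48T→92T]: ω = 20686.0417×48/92 = 10792.7174 rpm, dir flips to −; running = −10792.7174
Stage 6 [92T→55T]: ω = 10792.7174×92/55 = 18053.2727 rpm, dir flips to +; running = +18053.2727

+18053.2727 rpm (same as input, |ω| = 18053.2727 rpm)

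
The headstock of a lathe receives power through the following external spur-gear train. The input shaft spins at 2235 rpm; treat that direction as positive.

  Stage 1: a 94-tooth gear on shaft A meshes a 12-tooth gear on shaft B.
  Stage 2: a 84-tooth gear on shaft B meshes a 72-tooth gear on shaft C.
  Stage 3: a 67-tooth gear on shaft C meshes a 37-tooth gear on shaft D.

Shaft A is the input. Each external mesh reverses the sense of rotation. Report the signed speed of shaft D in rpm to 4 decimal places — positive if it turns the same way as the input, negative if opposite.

Stage 1 [94T→12T]: ω = 2235.0000×94/12 = 17507.5000 rpm, dir flips to −; running = −17507.5000
Stage 2 [84T→72T]: ω = 17507.5000×84/72 = 20425.4167 rpm, dir flips to +; running = +20425.4167
Stage 3 [67T→37T]: ω = 20425.4167×67/37 = 36986.5653 rpm, dir flips to −; running = −36986.5653

-36986.5653 rpm (opposite to input, |ω| = 36986.5653 rpm)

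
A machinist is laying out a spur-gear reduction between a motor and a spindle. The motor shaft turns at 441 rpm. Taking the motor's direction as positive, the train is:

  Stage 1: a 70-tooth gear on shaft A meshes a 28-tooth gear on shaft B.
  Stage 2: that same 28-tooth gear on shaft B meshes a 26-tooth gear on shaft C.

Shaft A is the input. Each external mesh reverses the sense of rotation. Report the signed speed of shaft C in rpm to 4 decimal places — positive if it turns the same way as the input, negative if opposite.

+1187.3077 rpm (same as input, |ω| = 1187.3077 rpm)

Stage 1 [70T→28T]: ω = 441.0000×70/28 = 1102.5000 rpm, dir flips to −; running = −1102.5000
Stage 2 [28T→26T]: ω = 1102.5000×28/26 = 1187.3077 rpm, dir flips to +; running = +1187.3077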